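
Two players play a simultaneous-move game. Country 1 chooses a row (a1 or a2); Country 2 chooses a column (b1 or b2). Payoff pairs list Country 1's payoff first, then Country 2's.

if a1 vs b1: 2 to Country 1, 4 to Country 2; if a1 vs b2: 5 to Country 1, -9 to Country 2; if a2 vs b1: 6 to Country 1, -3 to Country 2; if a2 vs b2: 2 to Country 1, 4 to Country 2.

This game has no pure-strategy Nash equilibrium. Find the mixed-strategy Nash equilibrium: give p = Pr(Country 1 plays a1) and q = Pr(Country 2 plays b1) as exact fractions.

In a mixed NE each player is indifferent between their pure strategies, so the opponent's mix sets the indifference.
Country 2 indifferent between b1 and b2: p·4 + (1−p)·(-3) = p·(-9) + (1−p)·4 ⟹ (-3) + 7p = 4 + (-13)p ⟹ p = 7/20.
Country 1 indifferent between a1 and a2: q·2 + (1−q)·5 = q·6 + (1−q)·2 ⟹ 5 + (-3)q = 2 + 4q ⟹ q = 3/7.

p = 7/20, q = 3/7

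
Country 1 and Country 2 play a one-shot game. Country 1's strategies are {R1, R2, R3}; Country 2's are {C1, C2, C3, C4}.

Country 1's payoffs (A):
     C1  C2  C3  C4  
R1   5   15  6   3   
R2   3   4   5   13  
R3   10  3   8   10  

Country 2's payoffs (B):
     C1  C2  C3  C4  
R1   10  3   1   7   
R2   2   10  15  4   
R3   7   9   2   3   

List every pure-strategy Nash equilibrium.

Find each player's best response to every opponent strategy; NE are the intersections.
Country 1's best responses — vs C1: R3 (payoff 10); vs C2: R1 (payoff 15); vs C3: R3 (payoff 8); vs C4: R2 (payoff 13).
Country 2's best responses — vs R1: C1 (payoff 10); vs R2: C3 (payoff 15); vs R3: C2 (payoff 9).
No cell has both players best-responding. For instance, Country 1's best reply to C3 is R3, but against R3 Country 2 prefers C2 over C3.

There is no pure-strategy Nash equilibrium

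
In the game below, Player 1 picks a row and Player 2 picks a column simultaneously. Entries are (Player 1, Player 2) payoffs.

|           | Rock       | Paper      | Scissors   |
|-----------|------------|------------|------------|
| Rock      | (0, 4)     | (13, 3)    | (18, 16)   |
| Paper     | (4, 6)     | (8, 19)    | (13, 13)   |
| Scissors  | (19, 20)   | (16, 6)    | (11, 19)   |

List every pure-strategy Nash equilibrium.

(Rock, Scissors) and (Scissors, Rock)

A profile is a Nash equilibrium when each player is best-responding to the other.
Player 1's best responses — vs Rock: Scissors (payoff 19); vs Paper: Scissors (payoff 16); vs Scissors: Rock (payoff 18).
Player 2's best responses — vs Rock: Scissors (payoff 16); vs Paper: Paper (payoff 19); vs Scissors: Rock (payoff 20).
Mutual best responses occur at (Rock, Scissors) and (Scissors, Rock); at each, neither player gains by switching.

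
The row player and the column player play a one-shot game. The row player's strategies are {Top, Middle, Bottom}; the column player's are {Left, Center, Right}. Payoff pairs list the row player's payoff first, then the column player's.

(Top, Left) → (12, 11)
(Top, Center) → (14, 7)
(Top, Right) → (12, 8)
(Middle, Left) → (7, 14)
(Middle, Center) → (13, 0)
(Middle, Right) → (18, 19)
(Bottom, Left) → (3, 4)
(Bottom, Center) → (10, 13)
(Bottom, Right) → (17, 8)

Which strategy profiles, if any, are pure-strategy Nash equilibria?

(Top, Left) and (Middle, Right)

Check mutual best responses: a cell is a NE iff neither player can gain by unilaterally deviating.
The row player's best responses — vs Left: Top (payoff 12); vs Center: Top (payoff 14); vs Right: Middle (payoff 18).
The column player's best responses — vs Top: Left (payoff 11); vs Middle: Right (payoff 19); vs Bottom: Center (payoff 13).
Mutual best responses occur at (Top, Left) and (Middle, Right); at each, neither player gains by switching.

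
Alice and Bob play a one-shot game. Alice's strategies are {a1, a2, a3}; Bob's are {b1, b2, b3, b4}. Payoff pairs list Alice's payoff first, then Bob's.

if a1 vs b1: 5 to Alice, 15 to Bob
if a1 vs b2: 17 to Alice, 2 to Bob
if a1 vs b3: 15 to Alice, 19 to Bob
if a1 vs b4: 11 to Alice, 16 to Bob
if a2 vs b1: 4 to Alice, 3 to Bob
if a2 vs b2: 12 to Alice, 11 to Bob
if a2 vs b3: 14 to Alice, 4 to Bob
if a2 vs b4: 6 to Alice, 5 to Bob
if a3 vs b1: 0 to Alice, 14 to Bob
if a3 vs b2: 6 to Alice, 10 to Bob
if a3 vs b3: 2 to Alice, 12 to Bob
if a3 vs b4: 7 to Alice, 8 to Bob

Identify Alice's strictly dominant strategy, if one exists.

a1

A strategy is strictly dominant if it gives Alice a strictly higher payoff than every other strategy, against every choice by the opponent.
a1 strictly dominates: vs b1: 5 > each of {4, 0}; vs b2: 17 > each of {12, 6}; vs b3: 15 > each of {14, 2}; vs b4: 11 > each of {6, 7}.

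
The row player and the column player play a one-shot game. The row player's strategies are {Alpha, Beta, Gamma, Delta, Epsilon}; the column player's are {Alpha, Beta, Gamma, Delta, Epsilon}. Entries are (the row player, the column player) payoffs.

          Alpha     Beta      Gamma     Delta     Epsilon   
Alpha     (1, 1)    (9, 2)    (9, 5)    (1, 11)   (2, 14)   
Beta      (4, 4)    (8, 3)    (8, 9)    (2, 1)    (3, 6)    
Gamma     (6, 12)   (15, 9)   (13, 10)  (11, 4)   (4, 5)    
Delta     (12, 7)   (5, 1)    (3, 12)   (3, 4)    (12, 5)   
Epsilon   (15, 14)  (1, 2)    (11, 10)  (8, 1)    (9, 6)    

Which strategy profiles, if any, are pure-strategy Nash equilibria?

A profile is a Nash equilibrium when each player is best-responding to the other.
The row player's best responses — vs Alpha: Epsilon (payoff 15); vs Beta: Gamma (payoff 15); vs Gamma: Gamma (payoff 13); vs Delta: Gamma (payoff 11); vs Epsilon: Delta (payoff 12).
The column player's best responses — vs Alpha: Epsilon (payoff 14); vs Beta: Gamma (payoff 9); vs Gamma: Alpha (payoff 12); vs Delta: Gamma (payoff 12); vs Epsilon: Alpha (payoff 14).
The only mutual best response is (Epsilon, Alpha); neither player gains by switching there.

(Epsilon, Alpha)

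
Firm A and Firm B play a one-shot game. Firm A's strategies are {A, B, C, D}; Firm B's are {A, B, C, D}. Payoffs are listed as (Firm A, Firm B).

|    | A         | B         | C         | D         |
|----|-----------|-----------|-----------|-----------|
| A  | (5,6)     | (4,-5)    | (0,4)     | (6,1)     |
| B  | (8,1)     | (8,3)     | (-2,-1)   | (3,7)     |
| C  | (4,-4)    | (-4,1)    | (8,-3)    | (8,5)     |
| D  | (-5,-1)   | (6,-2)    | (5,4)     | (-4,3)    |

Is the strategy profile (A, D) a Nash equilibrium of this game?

No

Holding Firm B at D: Firm A gets 6 from A but could get 8 by switching to C. Firm A has a profitable deviation.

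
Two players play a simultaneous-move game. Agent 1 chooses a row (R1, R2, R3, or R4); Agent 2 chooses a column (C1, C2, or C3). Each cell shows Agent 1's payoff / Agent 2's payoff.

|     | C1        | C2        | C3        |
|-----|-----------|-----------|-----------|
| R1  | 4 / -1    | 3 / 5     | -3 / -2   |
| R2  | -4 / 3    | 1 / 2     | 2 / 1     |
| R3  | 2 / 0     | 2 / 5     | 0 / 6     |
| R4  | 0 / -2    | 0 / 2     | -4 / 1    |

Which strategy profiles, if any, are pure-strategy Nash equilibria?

(R1, C2)

A profile is a Nash equilibrium when each player is best-responding to the other.
Agent 1's best responses — vs C1: R1 (payoff 4); vs C2: R1 (payoff 3); vs C3: R2 (payoff 2).
Agent 2's best responses — vs R1: C2 (payoff 5); vs R2: C1 (payoff 3); vs R3: C3 (payoff 6); vs R4: C2 (payoff 2).
The only mutual best response is (R1, C2); neither player gains by switching there.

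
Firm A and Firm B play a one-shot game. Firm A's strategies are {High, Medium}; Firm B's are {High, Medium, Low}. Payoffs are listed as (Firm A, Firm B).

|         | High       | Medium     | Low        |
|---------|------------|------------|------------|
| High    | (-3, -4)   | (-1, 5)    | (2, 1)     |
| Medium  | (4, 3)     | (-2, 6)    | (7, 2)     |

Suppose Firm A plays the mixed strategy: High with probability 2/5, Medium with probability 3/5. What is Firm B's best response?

Medium

Firm B's best reply maximizes expected payoff against the mix.
High: (2/5)·(-4) + (3/5)·3 = 1/5
Medium: (2/5)·5 + (3/5)·6 = 28/5
Low: (2/5)·1 + (3/5)·2 = 8/5
Highest expected payoff is 28/5, from Medium.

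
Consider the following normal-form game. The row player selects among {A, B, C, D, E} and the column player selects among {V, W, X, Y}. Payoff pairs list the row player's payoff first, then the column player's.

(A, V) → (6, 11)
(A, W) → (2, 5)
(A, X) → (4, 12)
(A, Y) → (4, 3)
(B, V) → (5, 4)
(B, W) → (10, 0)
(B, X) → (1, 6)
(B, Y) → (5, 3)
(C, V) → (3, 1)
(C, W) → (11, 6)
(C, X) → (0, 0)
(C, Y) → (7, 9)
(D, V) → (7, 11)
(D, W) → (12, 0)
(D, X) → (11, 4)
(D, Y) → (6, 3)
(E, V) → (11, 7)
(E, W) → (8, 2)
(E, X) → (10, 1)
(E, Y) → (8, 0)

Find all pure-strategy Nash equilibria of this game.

(E, V)

A profile is a Nash equilibrium when each player is best-responding to the other.
The row player's best responses — vs V: E (payoff 11); vs W: D (payoff 12); vs X: D (payoff 11); vs Y: E (payoff 8).
The column player's best responses — vs A: X (payoff 12); vs B: X (payoff 6); vs C: Y (payoff 9); vs D: V (payoff 11); vs E: V (payoff 7).
The only mutual best response is (E, V); neither player gains by switching there.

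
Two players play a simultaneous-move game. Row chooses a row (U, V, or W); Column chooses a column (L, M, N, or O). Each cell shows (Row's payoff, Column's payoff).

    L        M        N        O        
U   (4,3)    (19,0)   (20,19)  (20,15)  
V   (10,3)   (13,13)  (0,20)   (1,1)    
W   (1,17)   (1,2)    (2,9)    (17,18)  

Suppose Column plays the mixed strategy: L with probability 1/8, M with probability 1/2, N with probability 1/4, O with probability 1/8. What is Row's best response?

Compute Row's expected payoff from each pure strategy against the given mix.
U: (1/8)·4 + (1/2)·19 + (1/4)·20 + (1/8)·20 = 35/2
V: (1/8)·10 + (1/2)·13 + (1/4)·0 + (1/8)·1 = 63/8
W: (1/8)·1 + (1/2)·1 + (1/4)·2 + (1/8)·17 = 13/4
Highest expected payoff is 35/2, from U.

U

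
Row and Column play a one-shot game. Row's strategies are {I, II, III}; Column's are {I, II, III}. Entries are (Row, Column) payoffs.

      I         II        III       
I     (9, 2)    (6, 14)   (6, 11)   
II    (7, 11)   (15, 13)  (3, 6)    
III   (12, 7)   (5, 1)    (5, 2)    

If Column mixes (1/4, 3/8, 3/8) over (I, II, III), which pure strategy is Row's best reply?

II

Compute Row's expected payoff from each pure strategy against the given mix.
I: (1/4)·9 + (3/8)·6 + (3/8)·6 = 27/4
II: (1/4)·7 + (3/8)·15 + (3/8)·3 = 17/2
III: (1/4)·12 + (3/8)·5 + (3/8)·5 = 27/4
Highest expected payoff is 17/2, from II.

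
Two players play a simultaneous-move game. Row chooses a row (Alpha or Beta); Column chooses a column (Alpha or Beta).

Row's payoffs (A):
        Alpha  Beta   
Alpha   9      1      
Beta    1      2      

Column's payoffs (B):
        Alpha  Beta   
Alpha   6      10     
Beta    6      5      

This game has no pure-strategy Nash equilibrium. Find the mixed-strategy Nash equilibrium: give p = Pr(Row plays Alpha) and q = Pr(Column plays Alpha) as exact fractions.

p = 1/5, q = 1/9

Each player's mixing probability is pinned down by making the *other* player indifferent.
Column indifferent between Alpha and Beta: p·6 + (1−p)·6 = p·10 + (1−p)·5 ⟹ 6 + 0p = 5 + 5p ⟹ p = 1/5.
Row indifferent between Alpha and Beta: q·9 + (1−q)·1 = q·1 + (1−q)·2 ⟹ 1 + 8q = 2 + (-1)q ⟹ q = 1/9.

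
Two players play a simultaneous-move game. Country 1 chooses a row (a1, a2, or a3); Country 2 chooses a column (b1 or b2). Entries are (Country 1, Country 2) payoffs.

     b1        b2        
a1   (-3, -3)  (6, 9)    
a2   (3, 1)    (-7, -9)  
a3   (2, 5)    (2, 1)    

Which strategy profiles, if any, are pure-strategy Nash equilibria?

Check mutual best responses: a cell is a NE iff neither player can gain by unilaterally deviating.
Country 1's best responses — vs b1: a2 (payoff 3); vs b2: a1 (payoff 6).
Country 2's best responses — vs a1: b2 (payoff 9); vs a2: b1 (payoff 1); vs a3: b1 (payoff 5).
Mutual best responses occur at (a1, b2) and (a2, b1); at each, neither player gains by switching.

(a1, b2) and (a2, b1)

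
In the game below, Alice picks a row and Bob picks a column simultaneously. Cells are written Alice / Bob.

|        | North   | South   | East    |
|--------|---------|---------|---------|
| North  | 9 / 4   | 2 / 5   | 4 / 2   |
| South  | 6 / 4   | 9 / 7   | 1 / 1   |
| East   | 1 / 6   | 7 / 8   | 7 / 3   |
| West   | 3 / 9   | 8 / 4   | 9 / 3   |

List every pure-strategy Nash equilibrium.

(South, South)

Find each player's best response to every opponent strategy; NE are the intersections.
Alice's best responses — vs North: North (payoff 9); vs South: South (payoff 9); vs East: West (payoff 9).
Bob's best responses — vs North: South (payoff 5); vs South: South (payoff 7); vs East: South (payoff 8); vs West: North (payoff 9).
The only mutual best response is (South, South); neither player gains by switching there.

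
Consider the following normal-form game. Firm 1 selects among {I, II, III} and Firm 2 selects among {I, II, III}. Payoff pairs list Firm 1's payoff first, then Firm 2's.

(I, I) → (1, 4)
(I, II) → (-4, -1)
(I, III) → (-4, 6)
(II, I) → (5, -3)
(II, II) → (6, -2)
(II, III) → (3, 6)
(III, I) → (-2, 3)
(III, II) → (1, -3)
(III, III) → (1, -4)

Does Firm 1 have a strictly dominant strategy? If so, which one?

A strategy is strictly dominant if it gives Firm 1 a strictly higher payoff than every other strategy, against every choice by the opponent.
II strictly dominates: vs I: 5 > each of {1, -2}; vs II: 6 > each of {-4, 1}; vs III: 3 > each of {-4, 1}.

II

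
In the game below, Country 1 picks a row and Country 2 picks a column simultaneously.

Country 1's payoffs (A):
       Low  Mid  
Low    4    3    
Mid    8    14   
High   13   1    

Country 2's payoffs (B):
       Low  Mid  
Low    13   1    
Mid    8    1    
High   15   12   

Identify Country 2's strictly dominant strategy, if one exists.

Check whether one of Country 2's strategies beats all alternatives regardless of what the opponent does.
Low strictly dominates: vs Low: 13 > 1; vs Mid: 8 > 1; vs High: 15 > 12.

Low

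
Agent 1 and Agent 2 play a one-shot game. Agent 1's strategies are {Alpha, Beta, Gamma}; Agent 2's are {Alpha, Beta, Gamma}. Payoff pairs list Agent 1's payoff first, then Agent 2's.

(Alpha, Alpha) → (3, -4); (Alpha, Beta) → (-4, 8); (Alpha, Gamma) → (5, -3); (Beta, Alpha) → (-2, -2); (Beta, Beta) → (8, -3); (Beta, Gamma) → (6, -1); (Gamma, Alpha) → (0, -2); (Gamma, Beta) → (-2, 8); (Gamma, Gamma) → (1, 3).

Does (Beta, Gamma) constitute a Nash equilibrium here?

Holding Agent 2 at Gamma: Agent 1 gets 6 from Beta, versus 5 from Alpha, 1 from Gamma. No profitable deviation for Agent 1.
Holding Agent 1 at Beta: Agent 2 gets -1 from Gamma, versus -2 from Alpha, -3 from Beta. No profitable deviation for Agent 2 either.

Yes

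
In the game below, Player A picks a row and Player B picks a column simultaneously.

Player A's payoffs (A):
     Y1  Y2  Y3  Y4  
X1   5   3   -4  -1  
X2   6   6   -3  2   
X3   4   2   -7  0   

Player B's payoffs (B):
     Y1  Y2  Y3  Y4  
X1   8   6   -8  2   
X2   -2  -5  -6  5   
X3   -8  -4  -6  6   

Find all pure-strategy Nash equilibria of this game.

(X2, Y4)

Find each player's best response to every opponent strategy; NE are the intersections.
Player A's best responses — vs Y1: X2 (payoff 6); vs Y2: X2 (payoff 6); vs Y3: X2 (payoff -3); vs Y4: X2 (payoff 2).
Player B's best responses — vs X1: Y1 (payoff 8); vs X2: Y4 (payoff 5); vs X3: Y4 (payoff 6).
The only mutual best response is (X2, Y4); neither player gains by switching there.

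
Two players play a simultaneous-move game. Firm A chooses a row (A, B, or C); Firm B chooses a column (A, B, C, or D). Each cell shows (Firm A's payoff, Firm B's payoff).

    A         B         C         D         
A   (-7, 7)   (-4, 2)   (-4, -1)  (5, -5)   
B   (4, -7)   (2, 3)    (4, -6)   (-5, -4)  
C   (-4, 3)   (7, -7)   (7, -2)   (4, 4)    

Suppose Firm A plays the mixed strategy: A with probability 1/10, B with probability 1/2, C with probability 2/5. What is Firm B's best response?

Firm B's best reply maximizes expected payoff against the mix.
A: (1/10)·7 + (1/2)·(-7) + (2/5)·3 = -8/5
B: (1/10)·2 + (1/2)·3 + (2/5)·(-7) = -11/10
C: (1/10)·(-1) + (1/2)·(-6) + (2/5)·(-2) = -39/10
D: (1/10)·(-5) + (1/2)·(-4) + (2/5)·4 = -9/10
Highest expected payoff is -9/10, from D.

D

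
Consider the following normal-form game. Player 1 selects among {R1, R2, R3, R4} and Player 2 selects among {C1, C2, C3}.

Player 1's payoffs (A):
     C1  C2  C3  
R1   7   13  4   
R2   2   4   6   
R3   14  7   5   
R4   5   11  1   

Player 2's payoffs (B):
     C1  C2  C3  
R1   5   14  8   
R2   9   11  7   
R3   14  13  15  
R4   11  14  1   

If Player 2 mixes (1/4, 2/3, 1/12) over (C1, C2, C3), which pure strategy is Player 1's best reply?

Compute Player 1's expected payoff from each pure strategy against the given mix.
R1: (1/4)·7 + (2/3)·13 + (1/12)·4 = 43/4
R2: (1/4)·2 + (2/3)·4 + (1/12)·6 = 11/3
R3: (1/4)·14 + (2/3)·7 + (1/12)·5 = 103/12
R4: (1/4)·5 + (2/3)·11 + (1/12)·1 = 26/3
Highest expected payoff is 43/4, from R1.

R1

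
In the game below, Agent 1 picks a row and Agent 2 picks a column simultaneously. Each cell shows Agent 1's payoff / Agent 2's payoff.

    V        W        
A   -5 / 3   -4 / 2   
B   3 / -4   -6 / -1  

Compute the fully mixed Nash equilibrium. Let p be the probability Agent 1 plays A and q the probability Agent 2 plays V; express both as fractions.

Each player's mixing probability is pinned down by making the *other* player indifferent.
Agent 2 indifferent between V and W: p·3 + (1−p)·(-4) = p·2 + (1−p)·(-1) ⟹ (-4) + 7p = (-1) + 3p ⟹ p = 3/4.
Agent 1 indifferent between A and B: q·(-5) + (1−q)·(-4) = q·3 + (1−q)·(-6) ⟹ (-4) + (-1)q = (-6) + 9q ⟹ q = 1/5.

p = 3/4, q = 1/5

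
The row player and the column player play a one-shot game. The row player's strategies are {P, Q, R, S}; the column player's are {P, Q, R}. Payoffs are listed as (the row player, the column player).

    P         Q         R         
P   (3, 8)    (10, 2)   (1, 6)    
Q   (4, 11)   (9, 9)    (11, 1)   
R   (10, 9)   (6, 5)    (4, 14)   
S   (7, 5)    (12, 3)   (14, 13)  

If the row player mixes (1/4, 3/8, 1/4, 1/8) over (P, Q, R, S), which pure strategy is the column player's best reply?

P

Compute the column player's expected payoff from each pure strategy against the given mix.
P: (1/4)·8 + (3/8)·11 + (1/4)·9 + (1/8)·5 = 9
Q: (1/4)·2 + (3/8)·9 + (1/4)·5 + (1/8)·3 = 11/2
R: (1/4)·6 + (3/8)·1 + (1/4)·14 + (1/8)·13 = 7
Highest expected payoff is 9, from P.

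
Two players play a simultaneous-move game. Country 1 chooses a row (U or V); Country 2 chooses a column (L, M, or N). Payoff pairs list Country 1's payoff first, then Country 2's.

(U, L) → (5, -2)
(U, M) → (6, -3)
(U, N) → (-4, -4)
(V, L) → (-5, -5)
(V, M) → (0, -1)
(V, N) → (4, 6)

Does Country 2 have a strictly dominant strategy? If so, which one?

Check whether one of Country 2's strategies beats all alternatives regardless of what the opponent does.
L is not dominant: against V, M gives -1 > -5.
M is not dominant: against U, L gives -2 > -3.
N is not dominant: against U, L gives -2 > -4.
No single strategy is best against every opponent action.

None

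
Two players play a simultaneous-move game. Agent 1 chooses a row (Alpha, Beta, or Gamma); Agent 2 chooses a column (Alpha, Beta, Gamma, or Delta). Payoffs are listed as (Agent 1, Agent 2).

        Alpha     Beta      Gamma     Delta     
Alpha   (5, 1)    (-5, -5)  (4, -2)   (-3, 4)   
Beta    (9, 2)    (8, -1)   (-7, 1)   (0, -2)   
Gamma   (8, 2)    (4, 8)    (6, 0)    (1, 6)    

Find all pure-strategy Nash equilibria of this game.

Find each player's best response to every opponent strategy; NE are the intersections.
Agent 1's best responses — vs Alpha: Beta (payoff 9); vs Beta: Beta (payoff 8); vs Gamma: Gamma (payoff 6); vs Delta: Gamma (payoff 1).
Agent 2's best responses — vs Alpha: Delta (payoff 4); vs Beta: Alpha (payoff 2); vs Gamma: Beta (payoff 8).
The only mutual best response is (Beta, Alpha); neither player gains by switching there.

(Beta, Alpha)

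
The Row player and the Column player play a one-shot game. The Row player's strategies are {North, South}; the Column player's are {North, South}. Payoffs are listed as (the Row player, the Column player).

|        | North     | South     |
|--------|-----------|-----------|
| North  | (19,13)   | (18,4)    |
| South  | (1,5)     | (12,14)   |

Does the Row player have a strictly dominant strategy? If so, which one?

North

Check whether one of the Row player's strategies beats all alternatives regardless of what the opponent does.
North strictly dominates: vs North: 19 > 1; vs South: 18 > 12.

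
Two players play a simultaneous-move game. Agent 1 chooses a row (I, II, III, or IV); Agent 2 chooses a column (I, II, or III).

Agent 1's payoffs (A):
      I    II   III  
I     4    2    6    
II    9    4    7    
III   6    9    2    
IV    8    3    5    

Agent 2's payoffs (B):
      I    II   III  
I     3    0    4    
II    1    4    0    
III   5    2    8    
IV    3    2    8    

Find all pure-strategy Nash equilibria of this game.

None

Find each player's best response to every opponent strategy; NE are the intersections.
Agent 1's best responses — vs I: II (payoff 9); vs II: III (payoff 9); vs III: II (payoff 7).
Agent 2's best responses — vs I: III (payoff 4); vs II: II (payoff 4); vs III: III (payoff 8); vs IV: III (payoff 8).
No cell has both players best-responding. For instance, Agent 1's best reply to III is II, but against II Agent 2 prefers II over III.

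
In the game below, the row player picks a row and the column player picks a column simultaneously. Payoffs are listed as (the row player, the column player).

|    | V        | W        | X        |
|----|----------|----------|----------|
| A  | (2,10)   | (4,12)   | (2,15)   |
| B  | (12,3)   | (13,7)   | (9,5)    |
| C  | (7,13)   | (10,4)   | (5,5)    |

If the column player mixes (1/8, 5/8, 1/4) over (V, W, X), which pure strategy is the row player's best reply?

B

The row player's best reply maximizes expected payoff against the mix.
A: (1/8)·2 + (5/8)·4 + (1/4)·2 = 13/4
B: (1/8)·12 + (5/8)·13 + (1/4)·9 = 95/8
C: (1/8)·7 + (5/8)·10 + (1/4)·5 = 67/8
Highest expected payoff is 95/8, from B.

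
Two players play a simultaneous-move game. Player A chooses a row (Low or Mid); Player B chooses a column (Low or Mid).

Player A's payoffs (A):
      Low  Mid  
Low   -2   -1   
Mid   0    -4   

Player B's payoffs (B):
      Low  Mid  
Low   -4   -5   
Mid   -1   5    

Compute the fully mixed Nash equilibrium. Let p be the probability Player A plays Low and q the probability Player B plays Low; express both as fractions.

Each player's mixing probability is pinned down by making the *other* player indifferent.
Player B indifferent between Low and Mid: p·(-4) + (1−p)·(-1) = p·(-5) + (1−p)·5 ⟹ (-1) + (-3)p = 5 + (-10)p ⟹ p = 6/7.
Player A indifferent between Low and Mid: q·(-2) + (1−q)·(-1) = q·0 + (1−q)·(-4) ⟹ (-1) + (-1)q = (-4) + 4q ⟹ q = 3/5.

p = 6/7, q = 3/5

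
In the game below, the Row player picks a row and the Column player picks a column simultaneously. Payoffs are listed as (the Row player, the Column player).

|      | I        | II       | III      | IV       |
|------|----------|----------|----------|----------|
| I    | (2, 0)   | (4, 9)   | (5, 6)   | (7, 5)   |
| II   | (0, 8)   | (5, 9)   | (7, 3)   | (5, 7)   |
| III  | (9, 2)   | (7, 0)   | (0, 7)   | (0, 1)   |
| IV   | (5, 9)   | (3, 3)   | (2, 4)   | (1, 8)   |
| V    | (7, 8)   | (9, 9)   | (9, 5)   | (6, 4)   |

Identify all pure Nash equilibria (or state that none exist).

A profile is a Nash equilibrium when each player is best-responding to the other.
The Row player's best responses — vs I: III (payoff 9); vs II: V (payoff 9); vs III: V (payoff 9); vs IV: I (payoff 7).
The Column player's best responses — vs I: II (payoff 9); vs II: II (payoff 9); vs III: III (payoff 7); vs IV: I (payoff 9); vs V: II (payoff 9).
The only mutual best response is (V, II); neither player gains by switching there.

(V, II)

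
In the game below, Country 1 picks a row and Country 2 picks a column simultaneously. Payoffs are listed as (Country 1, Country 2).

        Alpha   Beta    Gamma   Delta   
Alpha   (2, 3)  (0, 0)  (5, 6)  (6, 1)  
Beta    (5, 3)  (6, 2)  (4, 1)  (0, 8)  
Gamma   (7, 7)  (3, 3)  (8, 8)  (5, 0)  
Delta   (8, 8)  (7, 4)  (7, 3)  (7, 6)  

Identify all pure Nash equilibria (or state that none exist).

(Gamma, Gamma) and (Delta, Alpha)

A profile is a Nash equilibrium when each player is best-responding to the other.
Country 1's best responses — vs Alpha: Delta (payoff 8); vs Beta: Delta (payoff 7); vs Gamma: Gamma (payoff 8); vs Delta: Delta (payoff 7).
Country 2's best responses — vs Alpha: Gamma (payoff 6); vs Beta: Delta (payoff 8); vs Gamma: Gamma (payoff 8); vs Delta: Alpha (payoff 8).
Mutual best responses occur at (Gamma, Gamma) and (Delta, Alpha); at each, neither player gains by switching.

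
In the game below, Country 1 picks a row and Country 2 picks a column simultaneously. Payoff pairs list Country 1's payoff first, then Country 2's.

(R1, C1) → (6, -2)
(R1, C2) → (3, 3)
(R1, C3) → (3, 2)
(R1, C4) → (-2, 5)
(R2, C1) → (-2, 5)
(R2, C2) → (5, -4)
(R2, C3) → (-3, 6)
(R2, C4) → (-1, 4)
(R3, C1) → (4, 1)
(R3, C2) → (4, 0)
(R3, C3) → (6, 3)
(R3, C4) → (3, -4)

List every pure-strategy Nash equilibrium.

Check mutual best responses: a cell is a NE iff neither player can gain by unilaterally deviating.
Country 1's best responses — vs C1: R1 (payoff 6); vs C2: R2 (payoff 5); vs C3: R3 (payoff 6); vs C4: R3 (payoff 3).
Country 2's best responses — vs R1: C4 (payoff 5); vs R2: C3 (payoff 6); vs R3: C3 (payoff 3).
The only mutual best response is (R3, C3); neither player gains by switching there.

(R3, C3)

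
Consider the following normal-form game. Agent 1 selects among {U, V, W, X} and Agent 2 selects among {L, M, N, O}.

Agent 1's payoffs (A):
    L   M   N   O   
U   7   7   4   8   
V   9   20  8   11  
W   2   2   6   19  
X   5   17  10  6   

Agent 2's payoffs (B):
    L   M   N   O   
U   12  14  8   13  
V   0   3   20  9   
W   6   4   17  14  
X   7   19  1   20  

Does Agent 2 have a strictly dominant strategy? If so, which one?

None

Check whether one of Agent 2's strategies beats all alternatives regardless of what the opponent does.
L is not dominant: against U, M gives 14 > 12.
M is not dominant: against V, N gives 20 > 3.
N is not dominant: against U, L gives 12 > 8.
O is not dominant: against U, M gives 14 > 13.
No single strategy is best against every opponent action.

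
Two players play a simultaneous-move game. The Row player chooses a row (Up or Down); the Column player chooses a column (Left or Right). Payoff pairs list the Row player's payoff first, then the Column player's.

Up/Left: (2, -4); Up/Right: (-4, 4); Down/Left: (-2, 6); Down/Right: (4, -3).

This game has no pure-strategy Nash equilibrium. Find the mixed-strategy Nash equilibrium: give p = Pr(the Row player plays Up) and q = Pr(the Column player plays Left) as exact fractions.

In a mixed NE each player is indifferent between their pure strategies, so the opponent's mix sets the indifference.
The Column player indifferent between Left and Right: p·(-4) + (1−p)·6 = p·4 + (1−p)·(-3) ⟹ 6 + (-10)p = (-3) + 7p ⟹ p = 9/17.
The Row player indifferent between Up and Down: q·2 + (1−q)·(-4) = q·(-2) + (1−q)·4 ⟹ (-4) + 6q = 4 + (-6)q ⟹ q = 2/3.

p = 9/17, q = 2/3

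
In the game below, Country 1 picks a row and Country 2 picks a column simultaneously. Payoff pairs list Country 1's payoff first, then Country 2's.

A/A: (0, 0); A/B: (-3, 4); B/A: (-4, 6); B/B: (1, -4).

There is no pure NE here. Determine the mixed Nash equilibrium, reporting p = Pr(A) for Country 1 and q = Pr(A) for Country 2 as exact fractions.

p = 5/7, q = 1/2

Each player's mixing probability is pinned down by making the *other* player indifferent.
Country 2 indifferent between A and B: p·0 + (1−p)·6 = p·4 + (1−p)·(-4) ⟹ 6 + (-6)p = (-4) + 8p ⟹ p = 5/7.
Country 1 indifferent between A and B: q·0 + (1−q)·(-3) = q·(-4) + (1−q)·1 ⟹ (-3) + 3q = 1 + (-5)q ⟹ q = 1/2.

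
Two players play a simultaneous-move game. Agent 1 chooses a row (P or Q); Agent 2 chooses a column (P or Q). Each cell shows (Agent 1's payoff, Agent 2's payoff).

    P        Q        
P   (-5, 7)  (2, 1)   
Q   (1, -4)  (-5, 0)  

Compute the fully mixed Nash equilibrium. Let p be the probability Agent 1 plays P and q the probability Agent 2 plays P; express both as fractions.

p = 2/5, q = 7/13

In a mixed NE each player is indifferent between their pure strategies, so the opponent's mix sets the indifference.
Agent 2 indifferent between P and Q: p·7 + (1−p)·(-4) = p·1 + (1−p)·0 ⟹ (-4) + 11p = 0 + 1p ⟹ p = 2/5.
Agent 1 indifferent between P and Q: q·(-5) + (1−q)·2 = q·1 + (1−q)·(-5) ⟹ 2 + (-7)q = (-5) + 6q ⟹ q = 7/13.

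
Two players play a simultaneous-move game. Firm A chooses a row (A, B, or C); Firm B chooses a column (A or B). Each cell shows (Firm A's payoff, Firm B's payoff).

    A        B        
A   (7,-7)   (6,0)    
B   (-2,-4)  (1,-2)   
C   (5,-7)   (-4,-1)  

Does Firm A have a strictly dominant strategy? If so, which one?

A

Check whether one of Firm A's strategies beats all alternatives regardless of what the opponent does.
A strictly dominates: vs A: 7 > each of {-2, 5}; vs B: 6 > each of {1, -4}.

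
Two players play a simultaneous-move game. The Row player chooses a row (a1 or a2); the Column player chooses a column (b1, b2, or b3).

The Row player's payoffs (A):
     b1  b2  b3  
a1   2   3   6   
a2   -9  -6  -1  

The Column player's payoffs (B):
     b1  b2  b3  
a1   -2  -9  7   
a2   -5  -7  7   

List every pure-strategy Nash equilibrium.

Find each player's best response to every opponent strategy; NE are the intersections.
The Row player's best responses — vs b1: a1 (payoff 2); vs b2: a1 (payoff 3); vs b3: a1 (payoff 6).
The Column player's best responses — vs a1: b3 (payoff 7); vs a2: b3 (payoff 7).
The only mutual best response is (a1, b3); neither player gains by switching there.

(a1, b3)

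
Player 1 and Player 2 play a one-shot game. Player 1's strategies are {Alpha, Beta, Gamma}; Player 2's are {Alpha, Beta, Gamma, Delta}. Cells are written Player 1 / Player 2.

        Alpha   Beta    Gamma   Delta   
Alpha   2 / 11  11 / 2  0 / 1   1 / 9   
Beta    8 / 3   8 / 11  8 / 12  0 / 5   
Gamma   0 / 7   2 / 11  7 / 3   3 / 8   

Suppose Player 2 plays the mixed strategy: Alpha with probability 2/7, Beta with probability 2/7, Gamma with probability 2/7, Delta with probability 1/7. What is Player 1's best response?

Compute Player 1's expected payoff from each pure strategy against the given mix.
Alpha: (2/7)·2 + (2/7)·11 + (2/7)·0 + (1/7)·1 = 27/7
Beta: (2/7)·8 + (2/7)·8 + (2/7)·8 + (1/7)·0 = 48/7
Gamma: (2/7)·0 + (2/7)·2 + (2/7)·7 + (1/7)·3 = 3
Highest expected payoff is 48/7, from Beta.

Beta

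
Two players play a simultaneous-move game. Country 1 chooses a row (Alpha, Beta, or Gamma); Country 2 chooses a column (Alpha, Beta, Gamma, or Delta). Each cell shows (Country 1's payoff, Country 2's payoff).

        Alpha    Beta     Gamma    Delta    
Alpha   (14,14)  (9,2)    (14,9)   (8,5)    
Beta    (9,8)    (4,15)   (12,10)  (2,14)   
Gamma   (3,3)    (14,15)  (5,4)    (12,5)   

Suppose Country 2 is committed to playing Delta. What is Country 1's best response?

Gamma

With Country 2 fixed at Delta, Country 1's payoffs are: Alpha → 8, Beta → 2, Gamma → 12.
The maximum is 12, achieved by Gamma.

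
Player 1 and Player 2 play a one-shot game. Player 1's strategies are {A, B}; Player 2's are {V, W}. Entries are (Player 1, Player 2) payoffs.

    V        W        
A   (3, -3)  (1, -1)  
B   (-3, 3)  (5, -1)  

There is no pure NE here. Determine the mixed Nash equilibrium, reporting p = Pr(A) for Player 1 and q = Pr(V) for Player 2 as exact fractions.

p = 2/3, q = 2/5

Each player's mixing probability is pinned down by making the *other* player indifferent.
Player 2 indifferent between V and W: p·(-3) + (1−p)·3 = p·(-1) + (1−p)·(-1) ⟹ 3 + (-6)p = (-1) + 0p ⟹ p = 2/3.
Player 1 indifferent between A and B: q·3 + (1−q)·1 = q·(-3) + (1−q)·5 ⟹ 1 + 2q = 5 + (-8)q ⟹ q = 2/5.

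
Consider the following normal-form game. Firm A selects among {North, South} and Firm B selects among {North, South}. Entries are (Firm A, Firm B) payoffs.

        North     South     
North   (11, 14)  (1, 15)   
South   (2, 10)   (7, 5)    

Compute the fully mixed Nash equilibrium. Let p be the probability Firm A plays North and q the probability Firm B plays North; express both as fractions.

Each player's mixing probability is pinned down by making the *other* player indifferent.
Firm B indifferent between North and South: p·14 + (1−p)·10 = p·15 + (1−p)·5 ⟹ 10 + 4p = 5 + 10p ⟹ p = 5/6.
Firm A indifferent between North and South: q·11 + (1−q)·1 = q·2 + (1−q)·7 ⟹ 1 + 10q = 7 + (-5)q ⟹ q = 2/5.

p = 5/6, q = 2/5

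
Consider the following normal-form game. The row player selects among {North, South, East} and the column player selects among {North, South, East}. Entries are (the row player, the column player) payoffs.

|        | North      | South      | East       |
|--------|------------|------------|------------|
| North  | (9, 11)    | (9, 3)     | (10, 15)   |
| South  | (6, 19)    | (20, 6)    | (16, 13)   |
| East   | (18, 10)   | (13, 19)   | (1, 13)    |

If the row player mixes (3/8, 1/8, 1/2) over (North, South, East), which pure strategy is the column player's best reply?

Compute the column player's expected payoff from each pure strategy against the given mix.
North: (3/8)·11 + (1/8)·19 + (1/2)·10 = 23/2
South: (3/8)·3 + (1/8)·6 + (1/2)·19 = 91/8
East: (3/8)·15 + (1/8)·13 + (1/2)·13 = 55/4
Highest expected payoff is 55/4, from East.

East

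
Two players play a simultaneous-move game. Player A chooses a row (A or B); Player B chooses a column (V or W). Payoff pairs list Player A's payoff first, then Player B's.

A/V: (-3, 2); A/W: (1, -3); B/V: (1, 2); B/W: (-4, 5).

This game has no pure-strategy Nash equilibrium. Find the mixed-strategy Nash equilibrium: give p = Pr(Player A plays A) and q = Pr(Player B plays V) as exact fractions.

p = 3/8, q = 5/9

In a mixed NE each player is indifferent between their pure strategies, so the opponent's mix sets the indifference.
Player B indifferent between V and W: p·2 + (1−p)·2 = p·(-3) + (1−p)·5 ⟹ 2 + 0p = 5 + (-8)p ⟹ p = 3/8.
Player A indifferent between A and B: q·(-3) + (1−q)·1 = q·1 + (1−q)·(-4) ⟹ 1 + (-4)q = (-4) + 5q ⟹ q = 5/9.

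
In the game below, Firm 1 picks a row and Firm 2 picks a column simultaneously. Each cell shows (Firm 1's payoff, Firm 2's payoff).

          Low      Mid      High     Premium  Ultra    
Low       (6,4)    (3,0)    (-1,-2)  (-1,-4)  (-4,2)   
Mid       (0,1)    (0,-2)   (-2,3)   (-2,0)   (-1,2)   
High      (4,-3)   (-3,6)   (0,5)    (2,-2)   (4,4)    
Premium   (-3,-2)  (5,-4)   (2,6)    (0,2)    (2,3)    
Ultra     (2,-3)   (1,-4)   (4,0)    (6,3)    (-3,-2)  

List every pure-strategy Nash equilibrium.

A profile is a Nash equilibrium when each player is best-responding to the other.
Firm 1's best responses — vs Low: Low (payoff 6); vs Mid: Premium (payoff 5); vs High: Ultra (payoff 4); vs Premium: Ultra (payoff 6); vs Ultra: High (payoff 4).
Firm 2's best responses — vs Low: Low (payoff 4); vs Mid: High (payoff 3); vs High: Mid (payoff 6); vs Premium: High (payoff 6); vs Ultra: Premium (payoff 3).
Mutual best responses occur at (Low, Low) and (Ultra, Premium); at each, neither player gains by switching.

(Low, Low) and (Ultra, Premium)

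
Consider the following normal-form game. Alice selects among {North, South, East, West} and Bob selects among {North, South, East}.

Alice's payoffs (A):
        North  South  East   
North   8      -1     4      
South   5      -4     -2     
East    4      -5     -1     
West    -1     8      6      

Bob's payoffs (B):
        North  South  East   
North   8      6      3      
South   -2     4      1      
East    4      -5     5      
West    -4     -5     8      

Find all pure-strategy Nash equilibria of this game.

(North, North) and (West, East)

Find each player's best response to every opponent strategy; NE are the intersections.
Alice's best responses — vs North: North (payoff 8); vs South: West (payoff 8); vs East: West (payoff 6).
Bob's best responses — vs North: North (payoff 8); vs South: South (payoff 4); vs East: East (payoff 5); vs West: East (payoff 8).
Mutual best responses occur at (North, North) and (West, East); at each, neither player gains by switching.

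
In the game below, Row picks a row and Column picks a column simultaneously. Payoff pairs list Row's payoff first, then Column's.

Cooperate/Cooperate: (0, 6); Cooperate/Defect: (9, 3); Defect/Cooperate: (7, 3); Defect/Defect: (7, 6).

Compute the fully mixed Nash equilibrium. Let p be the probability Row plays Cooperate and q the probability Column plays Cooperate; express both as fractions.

In a mixed NE each player is indifferent between their pure strategies, so the opponent's mix sets the indifference.
Column indifferent between Cooperate and Defect: p·6 + (1−p)·3 = p·3 + (1−p)·6 ⟹ 3 + 3p = 6 + (-3)p ⟹ p = 1/2.
Row indifferent between Cooperate and Defect: q·0 + (1−q)·9 = q·7 + (1−q)·7 ⟹ 9 + (-9)q = 7 + 0q ⟹ q = 2/9.

p = 1/2, q = 2/9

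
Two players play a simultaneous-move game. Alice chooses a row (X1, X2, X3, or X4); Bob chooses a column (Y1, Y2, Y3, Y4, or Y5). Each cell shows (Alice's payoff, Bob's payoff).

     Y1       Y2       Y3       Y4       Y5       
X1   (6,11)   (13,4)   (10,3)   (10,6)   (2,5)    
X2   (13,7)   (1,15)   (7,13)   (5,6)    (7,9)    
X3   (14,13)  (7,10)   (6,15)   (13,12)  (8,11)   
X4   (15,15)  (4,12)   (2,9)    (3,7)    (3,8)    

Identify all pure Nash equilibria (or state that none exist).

(X4, Y1)

A profile is a Nash equilibrium when each player is best-responding to the other.
Alice's best responses — vs Y1: X4 (payoff 15); vs Y2: X1 (payoff 13); vs Y3: X1 (payoff 10); vs Y4: X3 (payoff 13); vs Y5: X3 (payoff 8).
Bob's best responses — vs X1: Y1 (payoff 11); vs X2: Y2 (payoff 15); vs X3: Y3 (payoff 15); vs X4: Y1 (payoff 15).
The only mutual best response is (X4, Y1); neither player gains by switching there.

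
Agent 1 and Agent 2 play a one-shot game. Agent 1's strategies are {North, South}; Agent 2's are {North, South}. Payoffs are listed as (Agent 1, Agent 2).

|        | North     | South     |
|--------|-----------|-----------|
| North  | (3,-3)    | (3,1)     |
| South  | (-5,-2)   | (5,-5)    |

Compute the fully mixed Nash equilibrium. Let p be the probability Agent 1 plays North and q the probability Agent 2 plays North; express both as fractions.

p = 3/7, q = 1/5

In a mixed NE each player is indifferent between their pure strategies, so the opponent's mix sets the indifference.
Agent 2 indifferent between North and South: p·(-3) + (1−p)·(-2) = p·1 + (1−p)·(-5) ⟹ (-2) + (-1)p = (-5) + 6p ⟹ p = 3/7.
Agent 1 indifferent between North and South: q·3 + (1−q)·3 = q·(-5) + (1−q)·5 ⟹ 3 + 0q = 5 + (-10)q ⟹ q = 1/5.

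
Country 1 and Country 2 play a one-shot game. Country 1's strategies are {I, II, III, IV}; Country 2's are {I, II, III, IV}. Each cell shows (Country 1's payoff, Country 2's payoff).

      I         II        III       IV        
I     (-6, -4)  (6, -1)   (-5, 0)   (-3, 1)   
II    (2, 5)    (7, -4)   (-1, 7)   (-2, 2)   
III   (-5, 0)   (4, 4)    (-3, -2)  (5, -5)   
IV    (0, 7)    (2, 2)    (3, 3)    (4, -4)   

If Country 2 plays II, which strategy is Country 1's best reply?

II

With Country 2 fixed at II, Country 1's payoffs are: I → 6, II → 7, III → 4, IV → 2.
The maximum is 7, achieved by II.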